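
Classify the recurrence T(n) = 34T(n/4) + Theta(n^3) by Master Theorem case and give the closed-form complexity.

Master Theorem for T(n) = 34T(n/4) + O(n^3):

a = 34, b = 4, c = 3
log_b(a) = log_4(34) = 2.5437

Case 3: c = 3 > log_4(34) = 2.5437
T(n) = O(n^3) = O(n^3)

For T(n) = 34T(n/4) + O(n^3): log_4(34) = 2.5437. This is Case 3 of the Master Theorem (c > log_b(a), work dominated by root), giving O(n^3).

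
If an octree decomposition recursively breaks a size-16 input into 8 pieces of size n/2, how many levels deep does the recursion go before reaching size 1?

For divide and conquer with division factor 2:

Problem sizes at each level:
Level 0: 16
Level 1: 8
Level 2: 4
Level 3: 2
Level 4: 1

The root is level 0 and the size-1 base case is level 4 (the tree spans levels 0 through 4, i.e. 5 levels counting the root), so the depth is the number of divisions: log_2(16) = 4

The recursion tree depth is log_2(16) = 4. At each level, the problem size is divided by 2, so it takes 4 divisions to reduce to a base case of size 1. The algorithm makes 8 recursive calls at each level.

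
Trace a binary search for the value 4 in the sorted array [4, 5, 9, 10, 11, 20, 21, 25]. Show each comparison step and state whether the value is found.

Binary search for 4 in [4, 5, 9, 10, 11, 20, 21, 25]:

lo=0, hi=7, mid=3, arr[mid]=10 -> 10 > 4, search left half
lo=0, hi=2, mid=1, arr[mid]=5 -> 5 > 4, search left half
lo=0, hi=0, mid=0, arr[mid]=4 -> Found target at index 0!

Binary search finds 4 at index 0 after 3 comparisons. The search repeatedly halves the search space by comparing with the middle element.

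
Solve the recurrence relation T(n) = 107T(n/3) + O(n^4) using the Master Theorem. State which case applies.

Master Theorem for T(n) = 107T(n/3) + O(n^4):

a = 107, b = 3, c = 4
log_b(a) = log_3(107) = 4.2534

Case 1: c = 4 < log_3(107) = 4.2534
T(n) = O(n^(log_3 107))

For T(n) = 107T(n/3) + O(n^4): log_3(107) = 4.2534. This is Case 1 of the Master Theorem (c < log_b(a), work dominated by leaves), giving O(n^(log_3 107)).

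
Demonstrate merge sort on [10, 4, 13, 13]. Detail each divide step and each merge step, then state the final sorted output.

Merge sort trace:

Split: [10, 4, 13, 13] -> [10, 4] and [13, 13]
  Split: [10, 4] -> [10] and [4]
  Merge: [10] + [4] -> [4, 10]
  Split: [13, 13] -> [13] and [13]
  Merge: [13] + [13] -> [13, 13]
Merge: [4, 10] + [13, 13] -> [4, 10, 13, 13]

Final sorted array: [4, 10, 13, 13]

The merge sort proceeds by recursively splitting the array and merging sorted halves.
After all merges, the sorted array is [4, 10, 13, 13].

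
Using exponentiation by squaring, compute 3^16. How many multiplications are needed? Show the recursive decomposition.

Computing 3^16 by squaring (build up from 3^1; each line after the first costs one multiplication):

3^1 = 3
3^2 = (3^1)^2 = 3^2 = 9
3^4 = (3^2)^2 = 9^2 = 81
3^8 = (3^4)^2 = 81^2 = 6561
3^16 = (3^8)^2 = 6561^2 = 43046721

Result: 43046721
Multiplications needed: 4 (4 lines after 3^1)

3^16 = 43046721. Using exponentiation by squaring, this requires 4 multiplications. The key idea: if the exponent is even, square the half-power; if odd, multiply by the base once.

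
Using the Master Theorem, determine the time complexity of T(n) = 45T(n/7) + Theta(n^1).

Master Theorem for T(n) = 45T(n/7) + O(n^1):

a = 45, b = 7, c = 1
log_b(a) = log_7(45) = 1.9562

Case 1: c = 1 < log_7(45) = 1.9562
T(n) = O(n^(log_7 45))

For T(n) = 45T(n/7) + O(n^1): log_7(45) = 1.9562. This is Case 1 of the Master Theorem (c < log_b(a), work dominated by leaves), giving O(n^(log_7 45)).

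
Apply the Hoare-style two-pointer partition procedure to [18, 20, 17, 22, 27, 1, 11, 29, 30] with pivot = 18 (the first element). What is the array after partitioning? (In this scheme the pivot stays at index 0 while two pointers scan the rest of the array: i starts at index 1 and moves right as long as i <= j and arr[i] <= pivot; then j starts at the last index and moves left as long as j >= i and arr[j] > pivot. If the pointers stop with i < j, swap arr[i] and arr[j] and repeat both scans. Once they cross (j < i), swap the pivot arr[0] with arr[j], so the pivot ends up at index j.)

Hoare-style two-pointer partition with pivot = 18:

Initial array: [18, 20, 17, 22, 27, 1, 11, 29, 30]

Pointers start at i = 1, j = 8.
i stops at index 1 (arr[1]=20 > 18), j stops at index 6 (arr[6]=11 <= 18): swap arr[1] and arr[6], array becomes [18, 11, 17, 22, 27, 1, 20, 29, 30]
i stops at index 3 (arr[3]=22 > 18), j stops at index 5 (arr[5]=1 <= 18): swap arr[3] and arr[5], array becomes [18, 11, 17, 1, 27, 22, 20, 29, 30]
i ends at 4, j ends at 3: the pointers have crossed (j < i), so scanning stops.

Swap pivot arr[0] with arr[3] to place pivot at position 3: [1, 11, 17, 18, 27, 22, 20, 29, 30]
Pivot position: 3

After partitioning with pivot 18, the array becomes [1, 11, 17, 18, 27, 22, 20, 29, 30]. The pivot is placed at index 3. All elements to the left of the pivot are <= 18, and all elements to the right are > 18.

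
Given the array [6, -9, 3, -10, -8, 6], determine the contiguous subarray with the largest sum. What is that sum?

Using Kadane's algorithm on [6, -9, 3, -10, -8, 6]:

Scanning through the array:
Position 1 (value -9): max_ending_here = -3, max_so_far = 6
Position 2 (value 3): max_ending_here = 3, max_so_far = 6
Position 3 (value -10): max_ending_here = -7, max_so_far = 6
Position 4 (value -8): max_ending_here = -8, max_so_far = 6
Position 5 (value 6): max_ending_here = 6, max_so_far = 6

Maximum subarray: [6]
Maximum sum: 6

The maximum subarray is [6] with sum 6. This subarray runs from index 0 to index 0.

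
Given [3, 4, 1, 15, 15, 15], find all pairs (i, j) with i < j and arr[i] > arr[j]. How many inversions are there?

Finding inversions in [3, 4, 1, 15, 15, 15]:

(0, 2): arr[0]=3 > arr[2]=1
(1, 2): arr[1]=4 > arr[2]=1

Total inversions: 2

The array has 2 inversion(s): (0,2), (1,2). Each pair (i,j) satisfies i < j and arr[i] > arr[j].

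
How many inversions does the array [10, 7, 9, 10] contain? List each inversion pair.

Finding inversions in [10, 7, 9, 10]:

(0, 1): arr[0]=10 > arr[1]=7
(0, 2): arr[0]=10 > arr[2]=9

Total inversions: 2

The array has 2 inversion(s): (0,1), (0,2). Each pair (i,j) satisfies i < j and arr[i] > arr[j].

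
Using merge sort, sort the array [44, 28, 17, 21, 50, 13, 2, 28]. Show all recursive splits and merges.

Merge sort trace:

Split: [44, 28, 17, 21, 50, 13, 2, 28] -> [44, 28, 17, 21] and [50, 13, 2, 28]
  Split: [44, 28, 17, 21] -> [44, 28] and [17, 21]
    Split: [44, 28] -> [44] and [28]
    Merge: [44] + [28] -> [28, 44]
    Split: [17, 21] -> [17] and [21]
    Merge: [17] + [21] -> [17, 21]
  Merge: [28, 44] + [17, 21] -> [17, 21, 28, 44]
  Split: [50, 13, 2, 28] -> [50, 13] and [2, 28]
    Split: [50, 13] -> [50] and [13]
    Merge: [50] + [13] -> [13, 50]
    Split: [2, 28] -> [2] and [28]
    Merge: [2] + [28] -> [2, 28]
  Merge: [13, 50] + [2, 28] -> [2, 13, 28, 50]
Merge: [17, 21, 28, 44] + [2, 13, 28, 50] -> [2, 13, 17, 21, 28, 28, 44, 50]

Final sorted array: [2, 13, 17, 21, 28, 28, 44, 50]

The merge sort proceeds by recursively splitting the array and merging sorted halves.
After all merges, the sorted array is [2, 13, 17, 21, 28, 28, 44, 50].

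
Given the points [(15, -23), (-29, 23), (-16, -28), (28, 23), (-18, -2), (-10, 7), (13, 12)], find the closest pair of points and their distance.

Computing all pairwise distances among 7 points:

d((15, -23), (-29, 23)) = 63.6553
d((15, -23), (-16, -28)) = 31.4006
d((15, -23), (28, 23)) = 47.8017
d((15, -23), (-18, -2)) = 39.1152
d((15, -23), (-10, 7)) = 39.0512
d((15, -23), (13, 12)) = 35.0571
d((-29, 23), (-16, -28)) = 52.6308
d((-29, 23), (28, 23)) = 57.0
d((-29, 23), (-18, -2)) = 27.313
d((-29, 23), (-10, 7)) = 24.8395
d((-29, 23), (13, 12)) = 43.4166
d((-16, -28), (28, 23)) = 67.3573
d((-16, -28), (-18, -2)) = 26.0768
d((-16, -28), (-10, 7)) = 35.5106
d((-16, -28), (13, 12)) = 49.4065
d((28, 23), (-18, -2)) = 52.3546
d((28, 23), (-10, 7)) = 41.2311
d((28, 23), (13, 12)) = 18.6011
d((-18, -2), (-10, 7)) = 12.0416 <-- minimum
d((-18, -2), (13, 12)) = 34.0147
d((-10, 7), (13, 12)) = 23.5372

Closest pair: (-18, -2) and (-10, 7) with distance 12.0416

The closest pair is (-18, -2) and (-10, 7) with Euclidean distance 12.0416. For 7 points, brute-force pairwise comparison is shown above. For large n, the divide-and-conquer algorithm (sort by x, recurse on halves, check the dividing strip) achieves O(n log n).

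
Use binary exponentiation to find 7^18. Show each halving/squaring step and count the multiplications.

Computing 7^18 by squaring (build up from 7^1; each line after the first costs one multiplication):

7^1 = 7
7^2 = (7^1)^2 = 7^2 = 49
7^4 = (7^2)^2 = 49^2 = 2401
7^8 = (7^4)^2 = 2401^2 = 5764801
7^9 = 7 * 7^8 = 7 * 5764801 = 40353607
7^18 = (7^9)^2 = 40353607^2 = 1628413597910449

Result: 1628413597910449
Multiplications needed: 5 (5 lines after 7^1)

7^18 = 1628413597910449. Using exponentiation by squaring, this requires 5 multiplications. The key idea: if the exponent is even, square the half-power; if odd, multiply by the base once.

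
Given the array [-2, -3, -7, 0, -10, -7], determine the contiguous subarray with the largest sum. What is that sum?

Using Kadane's algorithm on [-2, -3, -7, 0, -10, -7]:

Scanning through the array:
Position 1 (value -3): max_ending_here = -3, max_so_far = -2
Position 2 (value -7): max_ending_here = -7, max_so_far = -2
Position 3 (value 0): max_ending_here = 0, max_so_far = 0
Position 4 (value -10): max_ending_here = -10, max_so_far = 0
Position 5 (value -7): max_ending_here = -7, max_so_far = 0

Maximum subarray: [0]
Maximum sum: 0

The maximum subarray is [0] with sum 0. This subarray runs from index 3 to index 3.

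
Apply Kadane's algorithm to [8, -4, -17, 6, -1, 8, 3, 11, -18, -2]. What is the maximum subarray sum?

Using Kadane's algorithm on [8, -4, -17, 6, -1, 8, 3, 11, -18, -2]:

Scanning through the array:
Position 1 (value -4): max_ending_here = 4, max_so_far = 8
Position 2 (value -17): max_ending_here = -13, max_so_far = 8
Position 3 (value 6): max_ending_here = 6, max_so_far = 8
Position 4 (value -1): max_ending_here = 5, max_so_far = 8
Position 5 (value 8): max_ending_here = 13, max_so_far = 13
Position 6 (value 3): max_ending_here = 16, max_so_far = 16
Position 7 (value 11): max_ending_here = 27, max_so_far = 27
Position 8 (value -18): max_ending_here = 9, max_so_far = 27
Position 9 (value -2): max_ending_here = 7, max_so_far = 27

Maximum subarray: [6, -1, 8, 3, 11]
Maximum sum: 27

The maximum subarray is [6, -1, 8, 3, 11] with sum 27. This subarray runs from index 3 to index 7.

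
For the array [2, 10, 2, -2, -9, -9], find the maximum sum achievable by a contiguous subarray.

Using Kadane's algorithm on [2, 10, 2, -2, -9, -9]:

Scanning through the array:
Position 1 (value 10): max_ending_here = 12, max_so_far = 12
Position 2 (value 2): max_ending_here = 14, max_so_far = 14
Position 3 (value -2): max_ending_here = 12, max_so_far = 14
Position 4 (value -9): max_ending_here = 3, max_so_far = 14
Position 5 (value -9): max_ending_here = -6, max_so_far = 14

Maximum subarray: [2, 10, 2]
Maximum sum: 14

The maximum subarray is [2, 10, 2] with sum 14. This subarray runs from index 0 to index 2.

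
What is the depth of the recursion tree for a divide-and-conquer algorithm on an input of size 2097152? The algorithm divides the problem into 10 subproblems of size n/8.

For divide and conquer with division factor 8:

Problem sizes at each level:
Level 0: 2097152
Level 1: 262144
Level 2: 32768
Level 3: 4096
Level 4: 512
Level 5: 64
Level 6: 8
Level 7: 1

The root is level 0 and the size-1 base case is level 7 (the tree spans levels 0 through 7, i.e. 8 levels counting the root), so the depth is the number of divisions: log_8(2097152) = 7

The recursion tree depth is log_8(2097152) = 7. At each level, the problem size is divided by 8, so it takes 7 divisions to reduce to a base case of size 1. The algorithm makes 10 recursive calls at each level.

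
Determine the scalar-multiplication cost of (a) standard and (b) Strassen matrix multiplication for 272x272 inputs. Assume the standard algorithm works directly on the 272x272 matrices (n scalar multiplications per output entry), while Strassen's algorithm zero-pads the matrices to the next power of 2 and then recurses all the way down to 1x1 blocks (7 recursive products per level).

Matrix multiplication for 272x272 matrices:

Strassen's algorithm requires power-of-2 dimensions. Pad 272x272 to 512x512 (next power of 2).

Standard algorithm: 272^3 = 20123648 multiplications
Strassen's algorithm: 7^(log2(512)) = 7^9 = 40353607 multiplications
Difference: 20123648 - 40353607 = -20229959 (Strassen uses MORE here due to padding overhead — for small or just-over-power-of-2 n, padding can outweigh the per-level savings)

Standard: 20123648 multiplications (272^3). Strassen: 40353607 multiplications (7^9, after padding to 512x512). Strassen reduces 8 recursive multiplications to 7 at each level.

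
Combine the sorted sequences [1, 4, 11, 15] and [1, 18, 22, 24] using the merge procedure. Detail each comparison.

Merging process:

Compare 1 vs 1: take 1 from left. Merged: [1]
Compare 4 vs 1: take 1 from right. Merged: [1, 1]
Compare 4 vs 18: take 4 from left. Merged: [1, 1, 4]
Compare 11 vs 18: take 11 from left. Merged: [1, 1, 4, 11]
Compare 15 vs 18: take 15 from left. Merged: [1, 1, 4, 11, 15]
Append remaining from right: [18, 22, 24]. Merged: [1, 1, 4, 11, 15, 18, 22, 24]

Final merged array: [1, 1, 4, 11, 15, 18, 22, 24]
Total comparisons: 5

The merged array is [1, 1, 4, 11, 15, 18, 22, 24], requiring 5 comparisons. The merge step runs in O(n) time where n is the total number of elements.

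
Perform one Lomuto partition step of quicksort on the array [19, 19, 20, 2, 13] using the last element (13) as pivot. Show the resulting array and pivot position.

Lomuto partition with pivot = 13:

Initial array: [19, 19, 20, 2, 13]

arr[0]=19 > 13: no swap
arr[1]=19 > 13: no swap
arr[2]=20 > 13: no swap
arr[3]=2 <= 13: swap with position 0, array becomes [2, 19, 20, 19, 13]

Place pivot at position 1: [2, 13, 20, 19, 19]
Pivot position: 1

After partitioning with pivot 13, the array becomes [2, 13, 20, 19, 19]. The pivot is placed at index 1. All elements to the left of the pivot are <= 13, and all elements to the right are > 13.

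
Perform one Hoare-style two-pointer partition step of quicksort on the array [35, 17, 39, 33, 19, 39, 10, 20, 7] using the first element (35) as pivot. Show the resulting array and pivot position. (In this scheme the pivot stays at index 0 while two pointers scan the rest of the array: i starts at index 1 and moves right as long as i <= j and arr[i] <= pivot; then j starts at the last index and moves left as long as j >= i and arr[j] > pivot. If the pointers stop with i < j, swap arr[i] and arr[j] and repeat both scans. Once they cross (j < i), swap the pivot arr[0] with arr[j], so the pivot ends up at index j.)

Hoare-style two-pointer partition with pivot = 35:

Initial array: [35, 17, 39, 33, 19, 39, 10, 20, 7]

Pointers start at i = 1, j = 8.
i stops at index 2 (arr[2]=39 > 35), j stops at index 8 (arr[8]=7 <= 35): swap arr[2] and arr[8], array becomes [35, 17, 7, 33, 19, 39, 10, 20, 39]
i stops at index 5 (arr[5]=39 > 35), j stops at index 7 (arr[7]=20 <= 35): swap arr[5] and arr[7], array becomes [35, 17, 7, 33, 19, 20, 10, 39, 39]
i ends at 7, j ends at 6: the pointers have crossed (j < i), so scanning stops.

Swap pivot arr[0] with arr[6] to place pivot at position 6: [10, 17, 7, 33, 19, 20, 35, 39, 39]
Pivot position: 6

After partitioning with pivot 35, the array becomes [10, 17, 7, 33, 19, 20, 35, 39, 39]. The pivot is placed at index 6. All elements to the left of the pivot are <= 35, and all elements to the right are > 35.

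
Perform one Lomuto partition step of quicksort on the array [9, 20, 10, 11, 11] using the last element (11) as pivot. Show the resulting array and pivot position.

Lomuto partition with pivot = 11:

Initial array: [9, 20, 10, 11, 11]

arr[0]=9 <= 11: swap with position 0, array becomes [9, 20, 10, 11, 11]
arr[1]=20 > 11: no swap
arr[2]=10 <= 11: swap with position 1, array becomes [9, 10, 20, 11, 11]
arr[3]=11 <= 11: swap with position 2, array becomes [9, 10, 11, 20, 11]

Place pivot at position 3: [9, 10, 11, 11, 20]
Pivot position: 3

After partitioning with pivot 11, the array becomes [9, 10, 11, 11, 20]. The pivot is placed at index 3. All elements to the left of the pivot are <= 11, and all elements to the right are > 11.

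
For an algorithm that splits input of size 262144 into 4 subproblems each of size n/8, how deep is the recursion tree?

For divide and conquer with division factor 8:

Problem sizes at each level:
Level 0: 262144
Level 1: 32768
Level 2: 4096
Level 3: 512
Level 4: 64
Level 5: 8
Level 6: 1

The root is level 0 and the size-1 base case is level 6 (the tree spans levels 0 through 6, i.e. 7 levels counting the root), so the depth is the number of divisions: log_8(262144) = 6

The recursion tree depth is log_8(262144) = 6. At each level, the problem size is divided by 8, so it takes 6 divisions to reduce to a base case of size 1. The algorithm makes 4 recursive calls at each level.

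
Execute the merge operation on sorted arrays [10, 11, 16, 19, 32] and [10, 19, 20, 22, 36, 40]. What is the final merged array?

Merging process:

Compare 10 vs 10: take 10 from left. Merged: [10]
Compare 11 vs 10: take 10 from right. Merged: [10, 10]
Compare 11 vs 19: take 11 from left. Merged: [10, 10, 11]
Compare 16 vs 19: take 16 from left. Merged: [10, 10, 11, 16]
Compare 19 vs 19: take 19 from left. Merged: [10, 10, 11, 16, 19]
Compare 32 vs 19: take 19 from right. Merged: [10, 10, 11, 16, 19, 19]
Compare 32 vs 20: take 20 from right. Merged: [10, 10, 11, 16, 19, 19, 20]
Compare 32 vs 22: take 22 from right. Merged: [10, 10, 11, 16, 19, 19, 20, 22]
Compare 32 vs 36: take 32 from left. Merged: [10, 10, 11, 16, 19, 19, 20, 22, 32]
Append remaining from right: [36, 40]. Merged: [10, 10, 11, 16, 19, 19, 20, 22, 32, 36, 40]

Final merged array: [10, 10, 11, 16, 19, 19, 20, 22, 32, 36, 40]
Total comparisons: 9

The merged array is [10, 10, 11, 16, 19, 19, 20, 22, 32, 36, 40], requiring 9 comparisons. The merge step runs in O(n) time where n is the total number of elements.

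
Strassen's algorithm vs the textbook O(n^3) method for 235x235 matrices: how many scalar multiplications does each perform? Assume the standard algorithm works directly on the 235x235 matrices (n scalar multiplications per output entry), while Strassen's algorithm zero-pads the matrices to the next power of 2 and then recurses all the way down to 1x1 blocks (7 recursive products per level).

Matrix multiplication for 235x235 matrices:

Strassen's algorithm requires power-of-2 dimensions. Pad 235x235 to 256x256 (next power of 2).

Standard algorithm: 235^3 = 12977875 multiplications
Strassen's algorithm: 7^(log2(256)) = 7^8 = 5764801 multiplications
Savings: 12977875 - 5764801 = 7213074 multiplications

Standard: 12977875 multiplications (235^3). Strassen: 5764801 multiplications (7^8, after padding to 256x256). Strassen reduces 8 recursive multiplications to 7 at each level.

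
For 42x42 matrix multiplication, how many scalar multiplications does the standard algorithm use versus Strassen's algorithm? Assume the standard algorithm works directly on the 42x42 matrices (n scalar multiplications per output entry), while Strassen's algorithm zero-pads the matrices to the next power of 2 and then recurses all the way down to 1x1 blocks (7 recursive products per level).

Matrix multiplication for 42x42 matrices:

Strassen's algorithm requires power-of-2 dimensions. Pad 42x42 to 64x64 (next power of 2).

Standard algorithm: 42^3 = 74088 multiplications
Strassen's algorithm: 7^(log2(64)) = 7^6 = 117649 multiplications
Difference: 74088 - 117649 = -43561 (Strassen uses MORE here due to padding overhead — for small or just-over-power-of-2 n, padding can outweigh the per-level savings)

Standard: 74088 multiplications (42^3). Strassen: 117649 multiplications (7^6, after padding to 64x64). Strassen reduces 8 recursive multiplications to 7 at each level.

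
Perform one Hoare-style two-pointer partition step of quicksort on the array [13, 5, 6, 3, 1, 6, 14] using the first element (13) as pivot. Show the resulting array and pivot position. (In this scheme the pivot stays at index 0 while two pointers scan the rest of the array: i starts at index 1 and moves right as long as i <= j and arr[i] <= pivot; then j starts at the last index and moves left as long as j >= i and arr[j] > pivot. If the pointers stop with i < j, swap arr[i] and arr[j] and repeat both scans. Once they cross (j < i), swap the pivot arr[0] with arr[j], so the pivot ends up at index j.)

Hoare-style two-pointer partition with pivot = 13:

Initial array: [13, 5, 6, 3, 1, 6, 14]

Pointers start at i = 1, j = 6.
i ends at 6, j ends at 5: the pointers have crossed (j < i), so scanning stops.

Swap pivot arr[0] with arr[5] to place pivot at position 5: [6, 5, 6, 3, 1, 13, 14]
Pivot position: 5

After partitioning with pivot 13, the array becomes [6, 5, 6, 3, 1, 13, 14]. The pivot is placed at index 5. All elements to the left of the pivot are <= 13, and all elements to the right are > 13.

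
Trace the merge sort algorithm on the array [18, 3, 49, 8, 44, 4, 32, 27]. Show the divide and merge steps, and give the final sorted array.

Merge sort trace:

Split: [18, 3, 49, 8, 44, 4, 32, 27] -> [18, 3, 49, 8] and [44, 4, 32, 27]
  Split: [18, 3, 49, 8] -> [18, 3] and [49, 8]
    Split: [18, 3] -> [18] and [3]
    Merge: [18] + [3] -> [3, 18]
    Split: [49, 8] -> [49] and [8]
    Merge: [49] + [8] -> [8, 49]
  Merge: [3, 18] + [8, 49] -> [3, 8, 18, 49]
  Split: [44, 4, 32, 27] -> [44, 4] and [32, 27]
    Split: [44, 4] -> [44] and [4]
    Merge: [44] + [4] -> [4, 44]
    Split: [32, 27] -> [32] and [27]
    Merge: [32] + [27] -> [27, 32]
  Merge: [4, 44] + [27, 32] -> [4, 27, 32, 44]
Merge: [3, 8, 18, 49] + [4, 27, 32, 44] -> [3, 4, 8, 18, 27, 32, 44, 49]

Final sorted array: [3, 4, 8, 18, 27, 32, 44, 49]

The merge sort proceeds by recursively splitting the array and merging sorted halves.
After all merges, the sorted array is [3, 4, 8, 18, 27, 32, 44, 49].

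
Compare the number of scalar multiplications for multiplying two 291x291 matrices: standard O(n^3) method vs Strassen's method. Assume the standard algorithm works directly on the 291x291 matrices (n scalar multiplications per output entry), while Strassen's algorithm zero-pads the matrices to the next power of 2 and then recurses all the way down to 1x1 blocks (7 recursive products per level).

Matrix multiplication for 291x291 matrices:

Strassen's algorithm requires power-of-2 dimensions. Pad 291x291 to 512x512 (next power of 2).

Standard algorithm: 291^3 = 24642171 multiplications
Strassen's algorithm: 7^(log2(512)) = 7^9 = 40353607 multiplications
Difference: 24642171 - 40353607 = -15711436 (Strassen uses MORE here due to padding overhead — for small or just-over-power-of-2 n, padding can outweigh the per-level savings)

Standard: 24642171 multiplications (291^3). Strassen: 40353607 multiplications (7^9, after padding to 512x512). Strassen reduces 8 recursive multiplications to 7 at each level.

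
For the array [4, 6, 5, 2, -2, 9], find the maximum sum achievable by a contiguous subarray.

Using Kadane's algorithm on [4, 6, 5, 2, -2, 9]:

Scanning through the array:
Position 1 (value 6): max_ending_here = 10, max_so_far = 10
Position 2 (value 5): max_ending_here = 15, max_so_far = 15
Position 3 (value 2): max_ending_here = 17, max_so_far = 17
Position 4 (value -2): max_ending_here = 15, max_so_far = 17
Position 5 (value 9): max_ending_here = 24, max_so_far = 24

Maximum subarray: [4, 6, 5, 2, -2, 9]
Maximum sum: 24

The maximum subarray is [4, 6, 5, 2, -2, 9] with sum 24. This subarray runs from index 0 to index 5.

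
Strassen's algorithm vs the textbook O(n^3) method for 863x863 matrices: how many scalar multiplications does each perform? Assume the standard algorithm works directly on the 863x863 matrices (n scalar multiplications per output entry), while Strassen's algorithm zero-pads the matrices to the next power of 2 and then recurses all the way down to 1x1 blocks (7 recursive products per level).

Matrix multiplication for 863x863 matrices:

Strassen's algorithm requires power-of-2 dimensions. Pad 863x863 to 1024x1024 (next power of 2).

Standard algorithm: 863^3 = 642735647 multiplications
Strassen's algorithm: 7^(log2(1024)) = 7^10 = 282475249 multiplications
Savings: 642735647 - 282475249 = 360260398 multiplications

Standard: 642735647 multiplications (863^3). Strassen: 282475249 multiplications (7^10, after padding to 1024x1024). Strassen reduces 8 recursive multiplications to 7 at each level.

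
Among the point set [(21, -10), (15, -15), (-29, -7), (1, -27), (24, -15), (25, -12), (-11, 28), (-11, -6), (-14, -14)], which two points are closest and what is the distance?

Computing all pairwise distances among 9 points:

d((21, -10), (15, -15)) = 7.8102
d((21, -10), (-29, -7)) = 50.0899
d((21, -10), (1, -27)) = 26.2488
d((21, -10), (24, -15)) = 5.831
d((21, -10), (25, -12)) = 4.4721
d((21, -10), (-11, 28)) = 49.679
d((21, -10), (-11, -6)) = 32.249
d((21, -10), (-14, -14)) = 35.2278
d((15, -15), (-29, -7)) = 44.7214
d((15, -15), (1, -27)) = 18.4391
d((15, -15), (24, -15)) = 9.0
d((15, -15), (25, -12)) = 10.4403
d((15, -15), (-11, 28)) = 50.2494
d((15, -15), (-11, -6)) = 27.5136
d((15, -15), (-14, -14)) = 29.0172
d((-29, -7), (1, -27)) = 36.0555
d((-29, -7), (24, -15)) = 53.6004
d((-29, -7), (25, -12)) = 54.231
d((-29, -7), (-11, 28)) = 39.3573
d((-29, -7), (-11, -6)) = 18.0278
d((-29, -7), (-14, -14)) = 16.5529
d((1, -27), (24, -15)) = 25.9422
d((1, -27), (25, -12)) = 28.3019
d((1, -27), (-11, 28)) = 56.2939
d((1, -27), (-11, -6)) = 24.1868
d((1, -27), (-14, -14)) = 19.8494
d((24, -15), (25, -12)) = 3.1623 <-- minimum
d((24, -15), (-11, 28)) = 55.4437
d((24, -15), (-11, -6)) = 36.1386
d((24, -15), (-14, -14)) = 38.0132
d((25, -12), (-11, 28)) = 53.8145
d((25, -12), (-11, -6)) = 36.4966
d((25, -12), (-14, -14)) = 39.0512
d((-11, 28), (-11, -6)) = 34.0
d((-11, 28), (-14, -14)) = 42.107
d((-11, -6), (-14, -14)) = 8.544

Closest pair: (24, -15) and (25, -12) with distance 3.1623

The closest pair is (24, -15) and (25, -12) with Euclidean distance 3.1623. For 9 points, brute-force pairwise comparison is shown above. For large n, the divide-and-conquer algorithm (sort by x, recurse on halves, check the dividing strip) achieves O(n log n).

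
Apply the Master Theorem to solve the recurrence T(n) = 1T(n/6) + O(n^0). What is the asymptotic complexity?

Master Theorem for T(n) = 1T(n/6) + O(n^0):

a = 1, b = 6, c = 0
log_b(a) = log_6(1) = 0.0000

Case 2: c = 0 = log_6(1) = 0.0000
T(n) = O(n^0 log n) = O(log n)

For T(n) = 1T(n/6) + O(n^0): log_6(1) = 0.0000. This is Case 2 of the Master Theorem (c = log_b(a), equal work at all levels), giving O(log n).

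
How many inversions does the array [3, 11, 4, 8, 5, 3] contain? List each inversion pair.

Finding inversions in [3, 11, 4, 8, 5, 3]:

(1, 2): arr[1]=11 > arr[2]=4
(1, 3): arr[1]=11 > arr[3]=8
(1, 4): arr[1]=11 > arr[4]=5
(1, 5): arr[1]=11 > arr[5]=3
(2, 5): arr[2]=4 > arr[5]=3
(3, 4): arr[3]=8 > arr[4]=5
(3, 5): arr[3]=8 > arr[5]=3
(4, 5): arr[4]=5 > arr[5]=3

Total inversions: 8

The array has 8 inversion(s): (1,2), (1,3), (1,4), (1,5), (2,5), (3,4), (3,5), (4,5). Each pair (i,j) satisfies i < j and arr[i] > arr[j].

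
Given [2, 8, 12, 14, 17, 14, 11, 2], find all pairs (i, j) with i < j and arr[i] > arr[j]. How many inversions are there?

Finding inversions in [2, 8, 12, 14, 17, 14, 11, 2]:

(1, 7): arr[1]=8 > arr[7]=2
(2, 6): arr[2]=12 > arr[6]=11
(2, 7): arr[2]=12 > arr[7]=2
(3, 6): arr[3]=14 > arr[6]=11
(3, 7): arr[3]=14 > arr[7]=2
(4, 5): arr[4]=17 > arr[5]=14
(4, 6): arr[4]=17 > arr[6]=11
(4, 7): arr[4]=17 > arr[7]=2
(5, 6): arr[5]=14 > arr[6]=11
(5, 7): arr[5]=14 > arr[7]=2
(6, 7): arr[6]=11 > arr[7]=2

Total inversions: 11

The array has 11 inversion(s): (1,7), (2,6), (2,7), (3,6), (3,7), (4,5), (4,6), (4,7), (5,6), (5,7), (6,7). Each pair (i,j) satisfies i < j and arr[i] > arr[j].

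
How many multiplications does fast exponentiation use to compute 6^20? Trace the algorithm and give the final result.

Computing 6^20 by squaring (build up from 6^1; each line after the first costs one multiplication):

6^1 = 6
6^2 = (6^1)^2 = 6^2 = 36
6^4 = (6^2)^2 = 36^2 = 1296
6^5 = 6 * 6^4 = 6 * 1296 = 7776
6^10 = (6^5)^2 = 7776^2 = 60466176
6^20 = (6^10)^2 = 60466176^2 = 3656158440062976

Result: 3656158440062976
Multiplications needed: 5 (5 lines after 6^1)

6^20 = 3656158440062976. Using exponentiation by squaring, this requires 5 multiplications. The key idea: if the exponent is even, square the half-power; if odd, multiply by the base once.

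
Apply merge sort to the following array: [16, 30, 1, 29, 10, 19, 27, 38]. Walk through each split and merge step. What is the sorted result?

Merge sort trace:

Split: [16, 30, 1, 29, 10, 19, 27, 38] -> [16, 30, 1, 29] and [10, 19, 27, 38]
  Split: [16, 30, 1, 29] -> [16, 30] and [1, 29]
    Split: [16, 30] -> [16] and [30]
    Merge: [16] + [30] -> [16, 30]
    Split: [1, 29] -> [1] and [29]
    Merge: [1] + [29] -> [1, 29]
  Merge: [16, 30] + [1, 29] -> [1, 16, 29, 30]
  Split: [10, 19, 27, 38] -> [10, 19] and [27, 38]
    Split: [10, 19] -> [10] and [19]
    Merge: [10] + [19] -> [10, 19]
    Split: [27, 38] -> [27] and [38]
    Merge: [27] + [38] -> [27, 38]
  Merge: [10, 19] + [27, 38] -> [10, 19, 27, 38]
Merge: [1, 16, 29, 30] + [10, 19, 27, 38] -> [1, 10, 16, 19, 27, 29, 30, 38]

Final sorted array: [1, 10, 16, 19, 27, 29, 30, 38]

The merge sort proceeds by recursively splitting the array and merging sorted halves.
After all merges, the sorted array is [1, 10, 16, 19, 27, 29, 30, 38].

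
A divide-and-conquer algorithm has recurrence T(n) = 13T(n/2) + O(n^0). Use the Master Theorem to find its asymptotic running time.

Master Theorem for T(n) = 13T(n/2) + O(n^0):

a = 13, b = 2, c = 0
log_b(a) = log_2(13) = 3.7004

Case 1: c = 0 < log_2(13) = 3.7004
T(n) = O(n^(log_2 13))

For T(n) = 13T(n/2) + O(n^0): log_2(13) = 3.7004. This is Case 1 of the Master Theorem (c < log_b(a), work dominated by leaves), giving O(n^(log_2 13)).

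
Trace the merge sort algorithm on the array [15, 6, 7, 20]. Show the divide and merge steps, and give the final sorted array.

Merge sort trace:

Split: [15, 6, 7, 20] -> [15, 6] and [7, 20]
  Split: [15, 6] -> [15] and [6]
  Merge: [15] + [6] -> [6, 15]
  Split: [7, 20] -> [7] and [20]
  Merge: [7] + [20] -> [7, 20]
Merge: [6, 15] + [7, 20] -> [6, 7, 15, 20]

Final sorted array: [6, 7, 15, 20]

The merge sort proceeds by recursively splitting the array and merging sorted halves.
After all merges, the sorted array is [6, 7, 15, 20].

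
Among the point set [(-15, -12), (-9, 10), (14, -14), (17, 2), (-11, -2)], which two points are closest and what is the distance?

Computing all pairwise distances among 5 points:

d((-15, -12), (-9, 10)) = 22.8035
d((-15, -12), (14, -14)) = 29.0689
d((-15, -12), (17, 2)) = 34.9285
d((-15, -12), (-11, -2)) = 10.7703 <-- minimum
d((-9, 10), (14, -14)) = 33.2415
d((-9, 10), (17, 2)) = 27.2029
d((-9, 10), (-11, -2)) = 12.1655
d((14, -14), (17, 2)) = 16.2788
d((14, -14), (-11, -2)) = 27.7308
d((17, 2), (-11, -2)) = 28.2843

Closest pair: (-15, -12) and (-11, -2) with distance 10.7703

The closest pair is (-15, -12) and (-11, -2) with Euclidean distance 10.7703. For 5 points, brute-force pairwise comparison is shown above. For large n, the divide-and-conquer algorithm (sort by x, recurse on halves, check the dividing strip) achieves O(n log n).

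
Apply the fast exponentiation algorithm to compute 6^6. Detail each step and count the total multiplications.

Computing 6^6 by squaring (build up from 6^1; each line after the first costs one multiplication):

6^1 = 6
6^2 = (6^1)^2 = 6^2 = 36
6^3 = 6 * 6^2 = 6 * 36 = 216
6^6 = (6^3)^2 = 216^2 = 46656

Result: 46656
Multiplications needed: 3 (3 lines after 6^1)

6^6 = 46656. Using exponentiation by squaring, this requires 3 multiplications. The key idea: if the exponent is even, square the half-power; if odd, multiply by the base once.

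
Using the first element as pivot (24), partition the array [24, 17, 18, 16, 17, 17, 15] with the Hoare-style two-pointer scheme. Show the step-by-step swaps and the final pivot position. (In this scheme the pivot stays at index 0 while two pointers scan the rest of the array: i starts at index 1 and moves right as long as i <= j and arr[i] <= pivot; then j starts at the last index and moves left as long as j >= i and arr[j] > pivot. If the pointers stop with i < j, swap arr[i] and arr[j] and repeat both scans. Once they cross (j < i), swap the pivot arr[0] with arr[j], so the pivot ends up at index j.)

Hoare-style two-pointer partition with pivot = 24:

Initial array: [24, 17, 18, 16, 17, 17, 15]

Pointers start at i = 1, j = 6.
i ends at 7, j ends at 6: the pointers have crossed (j < i), so scanning stops.

Swap pivot arr[0] with arr[6] to place pivot at position 6: [15, 17, 18, 16, 17, 17, 24]
Pivot position: 6

After partitioning with pivot 24, the array becomes [15, 17, 18, 16, 17, 17, 24]. The pivot is placed at index 6. All elements to the left of the pivot are <= 24, and all elements to the right are > 24.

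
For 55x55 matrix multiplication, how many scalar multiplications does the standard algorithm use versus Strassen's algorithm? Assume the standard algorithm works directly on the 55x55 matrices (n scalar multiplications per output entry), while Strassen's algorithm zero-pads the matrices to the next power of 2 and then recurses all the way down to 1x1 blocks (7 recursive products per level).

Matrix multiplication for 55x55 matrices:

Strassen's algorithm requires power-of-2 dimensions. Pad 55x55 to 64x64 (next power of 2).

Standard algorithm: 55^3 = 166375 multiplications
Strassen's algorithm: 7^(log2(64)) = 7^6 = 117649 multiplications
Savings: 166375 - 117649 = 48726 multiplications

Standard: 166375 multiplications (55^3). Strassen: 117649 multiplications (7^6, after padding to 64x64). Strassen reduces 8 recursive multiplications to 7 at each level.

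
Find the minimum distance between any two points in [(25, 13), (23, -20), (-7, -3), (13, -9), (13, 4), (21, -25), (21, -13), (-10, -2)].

Computing all pairwise distances among 8 points:

d((25, 13), (23, -20)) = 33.0606
d((25, 13), (-7, -3)) = 35.7771
d((25, 13), (13, -9)) = 25.0599
d((25, 13), (13, 4)) = 15.0
d((25, 13), (21, -25)) = 38.2099
d((25, 13), (21, -13)) = 26.3059
d((25, 13), (-10, -2)) = 38.0789
d((23, -20), (-7, -3)) = 34.4819
d((23, -20), (13, -9)) = 14.8661
d((23, -20), (13, 4)) = 26.0
d((23, -20), (21, -25)) = 5.3852
d((23, -20), (21, -13)) = 7.2801
d((23, -20), (-10, -2)) = 37.5899
d((-7, -3), (13, -9)) = 20.8806
d((-7, -3), (13, 4)) = 21.1896
d((-7, -3), (21, -25)) = 35.609
d((-7, -3), (21, -13)) = 29.7321
d((-7, -3), (-10, -2)) = 3.1623 <-- minimum
d((13, -9), (13, 4)) = 13.0
d((13, -9), (21, -25)) = 17.8885
d((13, -9), (21, -13)) = 8.9443
d((13, -9), (-10, -2)) = 24.0416
d((13, 4), (21, -25)) = 30.0832
d((13, 4), (21, -13)) = 18.7883
d((13, 4), (-10, -2)) = 23.7697
d((21, -25), (21, -13)) = 12.0
d((21, -25), (-10, -2)) = 38.6005
d((21, -13), (-10, -2)) = 32.8938

Closest pair: (-7, -3) and (-10, -2) with distance 3.1623

The closest pair is (-7, -3) and (-10, -2) with Euclidean distance 3.1623. For 8 points, brute-force pairwise comparison is shown above. For large n, the divide-and-conquer algorithm (sort by x, recurse on halves, check the dividing strip) achieves O(n log n).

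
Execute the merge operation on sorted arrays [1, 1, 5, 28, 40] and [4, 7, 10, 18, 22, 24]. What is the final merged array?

Merging process:

Compare 1 vs 4: take 1 from left. Merged: [1]
Compare 1 vs 4: take 1 from left. Merged: [1, 1]
Compare 5 vs 4: take 4 from right. Merged: [1, 1, 4]
Compare 5 vs 7: take 5 from left. Merged: [1, 1, 4, 5]
Compare 28 vs 7: take 7 from right. Merged: [1, 1, 4, 5, 7]
Compare 28 vs 10: take 10 from right. Merged: [1, 1, 4, 5, 7, 10]
Compare 28 vs 18: take 18 from right. Merged: [1, 1, 4, 5, 7, 10, 18]
Compare 28 vs 22: take 22 from right. Merged: [1, 1, 4, 5, 7, 10, 18, 22]
Compare 28 vs 24: take 24 from right. Merged: [1, 1, 4, 5, 7, 10, 18, 22, 24]
Append remaining from left: [28, 40]. Merged: [1, 1, 4, 5, 7, 10, 18, 22, 24, 28, 40]

Final merged array: [1, 1, 4, 5, 7, 10, 18, 22, 24, 28, 40]
Total comparisons: 9

The merged array is [1, 1, 4, 5, 7, 10, 18, 22, 24, 28, 40], requiring 9 comparisons. The merge step runs in O(n) time where n is the total number of elements.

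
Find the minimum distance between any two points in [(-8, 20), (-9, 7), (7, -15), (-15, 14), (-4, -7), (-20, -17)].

Computing all pairwise distances among 6 points:

d((-8, 20), (-9, 7)) = 13.0384
d((-8, 20), (7, -15)) = 38.0789
d((-8, 20), (-15, 14)) = 9.2195 <-- minimum
d((-8, 20), (-4, -7)) = 27.2947
d((-8, 20), (-20, -17)) = 38.8973
d((-9, 7), (7, -15)) = 27.2029
d((-9, 7), (-15, 14)) = 9.2195 <-- minimum
d((-9, 7), (-4, -7)) = 14.8661
d((-9, 7), (-20, -17)) = 26.4008
d((7, -15), (-15, 14)) = 36.4005
d((7, -15), (-4, -7)) = 13.6015
d((7, -15), (-20, -17)) = 27.074
d((-15, 14), (-4, -7)) = 23.7065
d((-15, 14), (-20, -17)) = 31.4006
d((-4, -7), (-20, -17)) = 18.868

Minimum distance: 9.2195 (tie among 2 pairs: (-8, 20) and (-15, 14); (-9, 7) and (-15, 14))

The minimum Euclidean distance is 9.2195. There is a tie: 2 pairs achieve this minimum — (-8, 20) and (-15, 14); (-9, 7) and (-15, 14). Any of these is a valid closest pair. For 6 points, brute-force pairwise comparison is shown above. For large n, the divide-and-conquer algorithm (sort by x, recurse on halves, check the dividing strip) achieves O(n log n).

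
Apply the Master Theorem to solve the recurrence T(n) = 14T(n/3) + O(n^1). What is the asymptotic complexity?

Master Theorem for T(n) = 14T(n/3) + O(n^1):

a = 14, b = 3, c = 1
log_b(a) = log_3(14) = 2.4022

Case 1: c = 1 < log_3(14) = 2.4022
T(n) = O(n^(log_3 14))

For T(n) = 14T(n/3) + O(n^1): log_3(14) = 2.4022. This is Case 1 of the Master Theorem (c < log_b(a), work dominated by leaves), giving O(n^(log_3 14)).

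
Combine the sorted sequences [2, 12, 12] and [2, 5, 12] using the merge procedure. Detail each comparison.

Merging process:

Compare 2 vs 2: take 2 from left. Merged: [2]
Compare 12 vs 2: take 2 from right. Merged: [2, 2]
Compare 12 vs 5: take 5 from right. Merged: [2, 2, 5]
Compare 12 vs 12: take 12 from left. Merged: [2, 2, 5, 12]
Compare 12 vs 12: take 12 from left. Merged: [2, 2, 5, 12, 12]
Append remaining from right: [12]. Merged: [2, 2, 5, 12, 12, 12]

Final merged array: [2, 2, 5, 12, 12, 12]
Total comparisons: 5

The merged array is [2, 2, 5, 12, 12, 12], requiring 5 comparisons. The merge step runs in O(n) time where n is the total number of elements.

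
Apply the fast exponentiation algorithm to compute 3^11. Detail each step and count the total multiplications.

Computing 3^11 by squaring (build up from 3^1; each line after the first costs one multiplication):

3^1 = 3
3^2 = (3^1)^2 = 3^2 = 9
3^4 = (3^2)^2 = 9^2 = 81
3^5 = 3 * 3^4 = 3 * 81 = 243
3^10 = (3^5)^2 = 243^2 = 59049
3^11 = 3 * 3^10 = 3 * 59049 = 177147

Result: 177147
Multiplications needed: 5 (5 lines after 3^1)

3^11 = 177147. Using exponentiation by squaring, this requires 5 multiplications. The key idea: if the exponent is even, square the half-power; if odd, multiply by the base once.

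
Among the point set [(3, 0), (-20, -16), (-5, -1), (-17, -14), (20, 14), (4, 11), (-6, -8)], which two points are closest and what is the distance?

Computing all pairwise distances among 7 points:

d((3, 0), (-20, -16)) = 28.0179
d((3, 0), (-5, -1)) = 8.0623
d((3, 0), (-17, -14)) = 24.4131
d((3, 0), (20, 14)) = 22.0227
d((3, 0), (4, 11)) = 11.0454
d((3, 0), (-6, -8)) = 12.0416
d((-20, -16), (-5, -1)) = 21.2132
d((-20, -16), (-17, -14)) = 3.6056 <-- minimum
d((-20, -16), (20, 14)) = 50.0
d((-20, -16), (4, 11)) = 36.1248
d((-20, -16), (-6, -8)) = 16.1245
d((-5, -1), (-17, -14)) = 17.6918
d((-5, -1), (20, 14)) = 29.1548
d((-5, -1), (4, 11)) = 15.0
d((-5, -1), (-6, -8)) = 7.0711
d((-17, -14), (20, 14)) = 46.4004
d((-17, -14), (4, 11)) = 32.6497
d((-17, -14), (-6, -8)) = 12.53
d((20, 14), (4, 11)) = 16.2788
d((20, 14), (-6, -8)) = 34.0588
d((4, 11), (-6, -8)) = 21.4709

Closest pair: (-20, -16) and (-17, -14) with distance 3.6056

The closest pair is (-20, -16) and (-17, -14) with Euclidean distance 3.6056. For 7 points, brute-force pairwise comparison is shown above. For large n, the divide-and-conquer algorithm (sort by x, recurse on halves, check the dividing strip) achieves O(n log n).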